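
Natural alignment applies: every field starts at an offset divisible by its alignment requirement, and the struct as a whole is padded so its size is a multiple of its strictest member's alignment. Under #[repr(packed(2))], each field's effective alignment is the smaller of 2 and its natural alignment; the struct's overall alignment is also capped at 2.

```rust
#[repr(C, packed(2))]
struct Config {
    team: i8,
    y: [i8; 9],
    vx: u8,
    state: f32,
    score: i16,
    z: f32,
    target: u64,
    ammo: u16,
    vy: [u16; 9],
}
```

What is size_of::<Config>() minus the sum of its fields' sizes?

@0: team [1B, align 1] → 1
@1: y [9B, align 1] → 10
@10: vx [1B, align 1] → 11
+1 pad (align 2)
@12: state [4B, align 2] → 16
@16: score [2B, align 2] → 18
@18: z [4B, align 2] → 22
@22: target [8B, align 2] → 30
@30: ammo [2B, align 2] → 32
@32: vy [18B, align 2] → 50
size 50, align 2
data bytes 49, size 50 → padding 1

1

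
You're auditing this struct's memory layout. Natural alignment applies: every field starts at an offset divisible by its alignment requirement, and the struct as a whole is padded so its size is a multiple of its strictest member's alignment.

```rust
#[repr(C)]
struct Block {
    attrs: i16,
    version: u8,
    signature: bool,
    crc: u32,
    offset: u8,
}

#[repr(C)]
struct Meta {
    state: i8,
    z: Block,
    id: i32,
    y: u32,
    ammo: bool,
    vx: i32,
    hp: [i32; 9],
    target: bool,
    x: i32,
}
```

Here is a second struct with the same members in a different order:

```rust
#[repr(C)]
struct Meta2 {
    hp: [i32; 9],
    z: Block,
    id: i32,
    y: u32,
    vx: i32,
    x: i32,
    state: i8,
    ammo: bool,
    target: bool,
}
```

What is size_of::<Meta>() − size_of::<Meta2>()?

8

Block: 0..2  attrs  (2B, 2-aligned); 2..3  version  (1B, 1-aligned); 3..4  signature  (1B, 1-aligned); 4..8  crc  (4B, 4-aligned); 8..9  offset  (1B, 1-aligned); 9..12  -- tail padding (3B); sizeof = 12, alignof = 4
0..1  state  (1B, 1-aligned)
1..4  -- padding (3B)
4..16  z  (12B, 4-aligned)
16..20  id  (4B, 4-aligned)
20..24  y  (4B, 4-aligned)
24..25  ammo  (1B, 1-aligned)
25..28  -- padding (3B)
28..32  vx  (4B, 4-aligned)
32..68  hp  (36B, 4-aligned)
68..69  target  (1B, 1-aligned)
69..72  -- padding (3B)
72..76  x  (4B, 4-aligned)
sizeof = 76, alignof = 4
— Meta2 —
0..36  hp  (36B, 4-aligned)
36..48  z  (12B, 4-aligned)
48..52  id  (4B, 4-aligned)
52..56  y  (4B, 4-aligned)
56..60  vx  (4B, 4-aligned)
60..64  x  (4B, 4-aligned)
64..65  state  (1B, 1-aligned)
65..66  ammo  (1B, 1-aligned)
66..67  target  (1B, 1-aligned)
67..68  -- tail padding (1B)
sizeof = 68, alignof = 4
76 − 68 = 8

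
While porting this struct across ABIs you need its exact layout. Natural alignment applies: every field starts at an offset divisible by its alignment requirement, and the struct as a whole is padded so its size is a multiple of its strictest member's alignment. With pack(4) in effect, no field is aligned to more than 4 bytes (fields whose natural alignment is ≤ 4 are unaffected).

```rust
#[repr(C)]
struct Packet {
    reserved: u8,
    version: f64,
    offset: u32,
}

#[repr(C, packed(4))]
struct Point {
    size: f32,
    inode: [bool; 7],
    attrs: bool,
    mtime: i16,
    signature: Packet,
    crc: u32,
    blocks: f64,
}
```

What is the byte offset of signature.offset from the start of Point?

32

Packet: @0: reserved [1B, align 1] → 1; +7 pad (align 8); @8: version [8B, align 8] → 16; @16: offset [4B, align 4] → 20; +4 tail pad (align 8); size 24, align 8
@0: size [4B, align 4] → 4
@4: inode [7B, align 1] → 11
@11: attrs [1B, align 1] → 12
@12: mtime [2B, align 2] → 14
+2 pad (align 4)
@16: signature [24B, align 4] → 40
within Packet: offset at 16
16 + 16 = 32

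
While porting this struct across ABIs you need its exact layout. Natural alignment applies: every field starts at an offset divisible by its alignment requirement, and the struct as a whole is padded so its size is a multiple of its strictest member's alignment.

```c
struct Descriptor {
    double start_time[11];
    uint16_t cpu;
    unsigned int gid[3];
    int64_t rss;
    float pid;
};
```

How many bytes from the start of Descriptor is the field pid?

@0: start_time [88B, align 8] → 88
@88: cpu [2B, align 2] → 90
+2 pad (align 4)
@92: gid [12B, align 4] → 104
@104: rss [8B, align 8] → 112
@112: pid [4B, align 4] → 116

112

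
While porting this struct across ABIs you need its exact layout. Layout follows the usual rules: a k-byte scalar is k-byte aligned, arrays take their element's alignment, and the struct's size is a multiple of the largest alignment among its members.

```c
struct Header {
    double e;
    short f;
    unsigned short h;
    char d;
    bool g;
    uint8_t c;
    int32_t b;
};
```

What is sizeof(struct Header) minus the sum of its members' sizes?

5

@0: e [8B, align 8] → 8
@8: f [2B, align 2] → 10
@10: h [2B, align 2] → 12
@12: d [1B, align 1] → 13
@13: g [1B, align 1] → 14
@14: c [1B, align 1] → 15
+1 pad (align 4)
@16: b [4B, align 4] → 20
+4 tail pad (align 8)
size 24, align 8
data bytes 19, size 24 → padding 5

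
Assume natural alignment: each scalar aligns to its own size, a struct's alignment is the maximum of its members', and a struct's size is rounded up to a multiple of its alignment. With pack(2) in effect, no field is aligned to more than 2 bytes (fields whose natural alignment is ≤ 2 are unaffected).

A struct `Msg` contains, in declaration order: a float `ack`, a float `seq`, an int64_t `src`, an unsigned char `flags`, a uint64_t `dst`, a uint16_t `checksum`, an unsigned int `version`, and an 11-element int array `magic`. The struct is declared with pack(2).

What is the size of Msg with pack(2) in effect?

@0: ack [4B, align 2] → 4
@4: seq [4B, align 2] → 8
@8: src [8B, align 2] → 16
@16: flags [1B, align 1] → 17
+1 pad (align 2)
@18: dst [8B, align 2] → 26
@26: checksum [2B, align 2] → 28
@28: version [4B, align 2] → 32
@32: magic [44B, align 2] → 76
size 76, align 2

76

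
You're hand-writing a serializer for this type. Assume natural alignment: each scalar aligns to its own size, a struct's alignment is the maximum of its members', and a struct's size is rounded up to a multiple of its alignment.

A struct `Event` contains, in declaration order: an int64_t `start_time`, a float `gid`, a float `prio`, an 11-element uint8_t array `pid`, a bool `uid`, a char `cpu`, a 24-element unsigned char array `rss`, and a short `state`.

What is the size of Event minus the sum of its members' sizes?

1

@0: start_time [8B, align 8] → 8
@8: gid [4B, align 4] → 12
@12: prio [4B, align 4] → 16
@16: pid [11B, align 1] → 27
@27: uid [1B, align 1] → 28
@28: cpu [1B, align 1] → 29
@29: rss [24B, align 1] → 53
+1 pad (align 2)
@54: state [2B, align 2] → 56
size 56, align 8
data bytes 55, size 56 → padding 1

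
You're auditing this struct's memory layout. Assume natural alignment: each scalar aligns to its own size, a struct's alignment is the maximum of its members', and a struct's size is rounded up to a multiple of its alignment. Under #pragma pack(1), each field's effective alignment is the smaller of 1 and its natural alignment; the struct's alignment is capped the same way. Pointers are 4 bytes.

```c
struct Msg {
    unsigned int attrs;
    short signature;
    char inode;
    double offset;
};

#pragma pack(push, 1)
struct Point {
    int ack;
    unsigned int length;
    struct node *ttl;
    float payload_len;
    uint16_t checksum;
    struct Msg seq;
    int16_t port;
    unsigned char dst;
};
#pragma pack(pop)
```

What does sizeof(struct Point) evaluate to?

Msg: attrs at 0 (size 4, align 4) → ends 4; signature at 4 (size 2, align 2) → ends 6; inode at 6 (size 1, align 1) → ends 7; pad 1 to align 8 for offset; offset at 8 (size 8, align 8) → ends 16; total 16 bytes, alignment 8
ack at 0 (size 4, align 1) → ends 4
length at 4 (size 4, align 1) → ends 8
ttl at 8 (size 4, align 1) → ends 12
payload_len at 12 (size 4, align 1) → ends 16
checksum at 16 (size 2, align 1) → ends 18
seq at 18 (size 16, align 1) → ends 34
port at 34 (size 2, align 1) → ends 36
dst at 36 (size 1, align 1) → ends 37
total 37 bytes, alignment 1

37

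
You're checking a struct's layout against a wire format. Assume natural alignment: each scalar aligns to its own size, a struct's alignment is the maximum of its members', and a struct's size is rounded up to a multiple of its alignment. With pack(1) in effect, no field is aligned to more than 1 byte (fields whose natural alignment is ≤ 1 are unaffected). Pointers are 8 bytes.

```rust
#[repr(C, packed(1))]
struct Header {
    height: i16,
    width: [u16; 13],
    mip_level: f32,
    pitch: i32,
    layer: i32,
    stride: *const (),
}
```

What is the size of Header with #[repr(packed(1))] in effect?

height at 0 (size 2, align 1) → ends 2
width at 2 (size 26, align 1) → ends 28
mip_level at 28 (size 4, align 1) → ends 32
pitch at 32 (size 4, align 1) → ends 36
layer at 36 (size 4, align 1) → ends 40
stride at 40 (size 8, align 1) → ends 48
total 48 bytes, alignment 1

48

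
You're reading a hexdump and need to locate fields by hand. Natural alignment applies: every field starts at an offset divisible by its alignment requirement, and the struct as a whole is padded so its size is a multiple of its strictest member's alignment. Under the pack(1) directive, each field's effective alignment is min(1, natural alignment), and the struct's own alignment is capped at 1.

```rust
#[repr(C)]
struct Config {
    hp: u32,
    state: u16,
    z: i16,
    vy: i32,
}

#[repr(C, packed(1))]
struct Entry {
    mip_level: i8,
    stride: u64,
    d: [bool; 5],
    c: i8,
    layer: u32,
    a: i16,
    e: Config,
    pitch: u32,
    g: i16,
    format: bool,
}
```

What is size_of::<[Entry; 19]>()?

Config: hp at 0 (size 4, align 4) → ends 4; state at 4 (size 2, align 2) → ends 6; z at 6 (size 2, align 2) → ends 8; vy at 8 (size 4, align 4) → ends 12; total 12 bytes, alignment 4
mip_level at 0 (size 1, align 1) → ends 1
stride at 1 (size 8, align 1) → ends 9
d at 9 (size 5, align 1) → ends 14
c at 14 (size 1, align 1) → ends 15
layer at 15 (size 4, align 1) → ends 19
a at 19 (size 2, align 1) → ends 21
e at 21 (size 12, align 1) → ends 33
pitch at 33 (size 4, align 1) → ends 37
g at 37 (size 2, align 1) → ends 39
format at 39 (size 1, align 1) → ends 40
total 40 bytes, alignment 1
array of 19: 19 × 40 = 760

760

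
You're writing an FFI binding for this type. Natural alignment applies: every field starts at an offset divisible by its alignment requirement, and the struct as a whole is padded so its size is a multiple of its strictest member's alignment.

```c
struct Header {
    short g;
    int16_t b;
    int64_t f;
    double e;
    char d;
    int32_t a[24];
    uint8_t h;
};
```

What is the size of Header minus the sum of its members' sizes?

10

g at 0 (size 2, align 2) → ends 2
b at 2 (size 2, align 2) → ends 4
pad 4 to align 8 for f
f at 8 (size 8, align 8) → ends 16
e at 16 (size 8, align 8) → ends 24
d at 24 (size 1, align 1) → ends 25
pad 3 to align 4 for a
a at 28 (size 96, align 4) → ends 124
h at 124 (size 1, align 1) → ends 125
tail pad 3 to reach multiple of 8
total 128 bytes, alignment 8
data bytes 118, size 128 → padding 10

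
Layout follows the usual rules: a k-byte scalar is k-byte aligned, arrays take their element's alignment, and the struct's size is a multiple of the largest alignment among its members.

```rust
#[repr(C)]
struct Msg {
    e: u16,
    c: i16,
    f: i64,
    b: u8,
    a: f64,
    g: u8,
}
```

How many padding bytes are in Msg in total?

@0: e [2B, align 2] → 2
@2: c [2B, align 2] → 4
+4 pad (align 8)
@8: f [8B, align 8] → 16
@16: b [1B, align 1] → 17
+7 pad (align 8)
@24: a [8B, align 8] → 32
@32: g [1B, align 1] → 33
+7 tail pad (align 8)
size 40, align 8
data bytes 22, size 40 → padding 18

18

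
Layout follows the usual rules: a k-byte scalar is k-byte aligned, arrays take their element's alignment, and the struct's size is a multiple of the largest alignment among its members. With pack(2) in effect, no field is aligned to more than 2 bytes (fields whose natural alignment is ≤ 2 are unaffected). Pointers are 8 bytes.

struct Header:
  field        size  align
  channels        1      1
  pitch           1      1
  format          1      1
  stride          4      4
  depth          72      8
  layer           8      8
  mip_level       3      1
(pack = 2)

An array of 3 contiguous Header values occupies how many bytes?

276

channels at 0 (size 1, align 1) → ends 1
pitch at 1 (size 1, align 1) → ends 2
format at 2 (size 1, align 1) → ends 3
pad 1 to align 2 for stride
stride at 4 (size 4, align 2) → ends 8
depth at 8 (size 72, align 2) → ends 80
layer at 80 (size 8, align 2) → ends 88
mip_level at 88 (size 3, align 1) → ends 91
tail pad 1 to reach multiple of 2
total 92 bytes, alignment 2
array of 3: 3 × 92 = 276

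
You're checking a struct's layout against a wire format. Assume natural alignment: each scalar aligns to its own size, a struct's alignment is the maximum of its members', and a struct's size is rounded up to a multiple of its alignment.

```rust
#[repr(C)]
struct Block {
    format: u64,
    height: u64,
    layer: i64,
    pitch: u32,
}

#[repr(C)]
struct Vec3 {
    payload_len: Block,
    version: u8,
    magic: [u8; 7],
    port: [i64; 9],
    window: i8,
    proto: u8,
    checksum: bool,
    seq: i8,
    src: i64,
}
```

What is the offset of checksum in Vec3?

114

Block: format at 0 (size 8, align 8) → ends 8; height at 8 (size 8, align 8) → ends 16; layer at 16 (size 8, align 8) → ends 24; pitch at 24 (size 4, align 4) → ends 28; tail pad 4 to reach multiple of 8; total 32 bytes, alignment 8
payload_len at 0 (size 32, align 8) → ends 32
version at 32 (size 1, align 1) → ends 33
magic at 33 (size 7, align 1) → ends 40
port at 40 (size 72, align 8) → ends 112
window at 112 (size 1, align 1) → ends 113
proto at 113 (size 1, align 1) → ends 114
checksum at 114 (size 1, align 1) → ends 115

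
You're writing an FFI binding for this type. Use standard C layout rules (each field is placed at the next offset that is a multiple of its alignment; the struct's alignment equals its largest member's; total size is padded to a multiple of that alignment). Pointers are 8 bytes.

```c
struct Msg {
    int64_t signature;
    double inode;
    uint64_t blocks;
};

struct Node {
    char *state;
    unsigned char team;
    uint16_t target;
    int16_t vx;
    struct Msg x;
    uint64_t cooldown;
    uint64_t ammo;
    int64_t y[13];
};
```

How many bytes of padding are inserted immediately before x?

Msg: 0..8  signature  (8B, 8-aligned); 8..16  inode  (8B, 8-aligned); 16..24  blocks  (8B, 8-aligned); sizeof = 24, alignof = 8
0..8  state  (8B, 8-aligned)
8..9  team  (1B, 1-aligned)
9..10  -- padding (1B)
10..12  target  (2B, 2-aligned)
12..14  vx  (2B, 2-aligned)
14..16  -- padding (2B)
16..40  x  (24B, 8-aligned)

2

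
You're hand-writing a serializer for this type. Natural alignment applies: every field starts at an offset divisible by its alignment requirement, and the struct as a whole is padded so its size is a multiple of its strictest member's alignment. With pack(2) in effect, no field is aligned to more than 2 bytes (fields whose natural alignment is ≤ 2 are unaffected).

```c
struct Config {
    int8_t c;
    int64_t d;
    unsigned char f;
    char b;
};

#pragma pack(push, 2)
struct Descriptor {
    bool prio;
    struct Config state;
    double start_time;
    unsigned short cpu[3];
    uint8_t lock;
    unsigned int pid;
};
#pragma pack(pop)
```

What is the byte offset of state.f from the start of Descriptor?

18

Config: 0..1  c  (1B, 1-aligned); 1..8  -- padding (7B); 8..16  d  (8B, 8-aligned); 16..17  f  (1B, 1-aligned); 17..18  b  (1B, 1-aligned); 18..24  -- tail padding (6B); sizeof = 24, alignof = 8
0..1  prio  (1B, 1-aligned)
1..2  -- padding (1B)
2..26  state  (24B, 2-aligned)
within Config: f at 16
2 + 16 = 18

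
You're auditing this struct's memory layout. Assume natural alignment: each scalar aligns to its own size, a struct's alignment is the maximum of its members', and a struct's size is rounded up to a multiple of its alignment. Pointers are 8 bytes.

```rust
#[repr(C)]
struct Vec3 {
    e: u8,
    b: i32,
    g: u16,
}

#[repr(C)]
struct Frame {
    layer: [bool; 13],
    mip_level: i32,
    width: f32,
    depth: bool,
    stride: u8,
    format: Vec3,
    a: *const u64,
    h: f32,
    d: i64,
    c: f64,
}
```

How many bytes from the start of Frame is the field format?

Vec3: @0: e [1B, align 1] → 1; +3 pad (align 4); @4: b [4B, align 4] → 8; @8: g [2B, align 2] → 10; +2 tail pad (align 4); size 12, align 4
@0: layer [13B, align 1] → 13
+3 pad (align 4)
@16: mip_level [4B, align 4] → 20
@20: width [4B, align 4] → 24
@24: depth [1B, align 1] → 25
@25: stride [1B, align 1] → 26
+2 pad (align 4)
@28: format [12B, align 4] → 40

28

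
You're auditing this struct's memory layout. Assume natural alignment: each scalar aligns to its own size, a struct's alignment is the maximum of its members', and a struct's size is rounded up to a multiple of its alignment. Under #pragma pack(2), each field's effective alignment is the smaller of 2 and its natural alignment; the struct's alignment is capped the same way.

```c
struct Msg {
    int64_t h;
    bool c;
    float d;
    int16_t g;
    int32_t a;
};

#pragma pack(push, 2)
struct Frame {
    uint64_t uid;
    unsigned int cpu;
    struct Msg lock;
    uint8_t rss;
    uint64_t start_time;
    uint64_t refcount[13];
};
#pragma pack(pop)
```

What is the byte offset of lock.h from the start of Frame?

12

Msg: @0: h [8B, align 8] → 8; @8: c [1B, align 1] → 9; +3 pad (align 4); @12: d [4B, align 4] → 16; @16: g [2B, align 2] → 18; +2 pad (align 4); @20: a [4B, align 4] → 24; size 24, align 8
@0: uid [8B, align 2] → 8
@8: cpu [4B, align 2] → 12
@12: lock [24B, align 2] → 36
within Msg: h at 0
12 + 0 = 12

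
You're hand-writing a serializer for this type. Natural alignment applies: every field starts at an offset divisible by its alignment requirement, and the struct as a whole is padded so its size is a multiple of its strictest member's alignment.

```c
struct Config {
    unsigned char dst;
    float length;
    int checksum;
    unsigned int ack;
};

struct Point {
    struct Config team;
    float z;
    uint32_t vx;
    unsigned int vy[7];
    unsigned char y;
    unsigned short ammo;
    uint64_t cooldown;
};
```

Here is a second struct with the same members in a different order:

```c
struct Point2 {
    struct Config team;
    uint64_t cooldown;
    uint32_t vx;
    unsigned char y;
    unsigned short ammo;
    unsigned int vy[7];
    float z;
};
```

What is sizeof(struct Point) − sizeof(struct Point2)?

0

Config: @0: dst [1B, align 1] → 1; +3 pad (align 4); @4: length [4B, align 4] → 8; @8: checksum [4B, align 4] → 12; @12: ack [4B, align 4] → 16; size 16, align 4
@0: team [16B, align 4] → 16
@16: z [4B, align 4] → 20
@20: vx [4B, align 4] → 24
@24: vy [28B, align 4] → 52
@52: y [1B, align 1] → 53
+1 pad (align 2)
@54: ammo [2B, align 2] → 56
@56: cooldown [8B, align 8] → 64
size 64, align 8
— Point2 —
@0: team [16B, align 4] → 16
@16: cooldown [8B, align 8] → 24
@24: vx [4B, align 4] → 28
@28: y [1B, align 1] → 29
+1 pad (align 2)
@30: ammo [2B, align 2] → 32
@32: vy [28B, align 4] → 60
@60: z [4B, align 4] → 64
size 64, align 8
64 − 64 = 0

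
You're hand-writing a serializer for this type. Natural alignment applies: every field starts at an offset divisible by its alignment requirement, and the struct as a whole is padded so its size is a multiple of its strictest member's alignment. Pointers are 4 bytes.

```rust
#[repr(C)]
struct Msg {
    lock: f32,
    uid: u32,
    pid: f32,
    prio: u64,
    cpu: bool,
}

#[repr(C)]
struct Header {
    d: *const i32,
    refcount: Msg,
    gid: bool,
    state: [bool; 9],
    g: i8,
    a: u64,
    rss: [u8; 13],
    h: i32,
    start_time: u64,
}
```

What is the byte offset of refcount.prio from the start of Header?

Msg: lock at 0 (size 4, align 4) → ends 4; uid at 4 (size 4, align 4) → ends 8; pid at 8 (size 4, align 4) → ends 12; pad 4 to align 8 for prio; prio at 16 (size 8, align 8) → ends 24; cpu at 24 (size 1, align 1) → ends 25; tail pad 7 to reach multiple of 8; total 32 bytes, alignment 8
d at 0 (size 4, align 4) → ends 4
pad 4 to align 8 for refcount
refcount at 8 (size 32, align 8) → ends 40
within Msg: prio at 16
8 + 16 = 24

24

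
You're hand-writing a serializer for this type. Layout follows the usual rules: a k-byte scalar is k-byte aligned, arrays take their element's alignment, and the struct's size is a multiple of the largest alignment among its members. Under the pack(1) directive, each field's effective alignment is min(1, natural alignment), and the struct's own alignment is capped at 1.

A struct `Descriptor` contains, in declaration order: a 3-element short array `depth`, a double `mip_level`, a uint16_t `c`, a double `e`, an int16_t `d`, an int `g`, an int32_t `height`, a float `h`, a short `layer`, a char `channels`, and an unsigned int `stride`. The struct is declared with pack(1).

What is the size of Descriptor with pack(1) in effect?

45

0..6  depth  (6B, 1-aligned)
6..14  mip_level  (8B, 1-aligned)
14..16  c  (2B, 1-aligned)
16..24  e  (8B, 1-aligned)
24..26  d  (2B, 1-aligned)
26..30  g  (4B, 1-aligned)
30..34  height  (4B, 1-aligned)
34..38  h  (4B, 1-aligned)
38..40  layer  (2B, 1-aligned)
40..41  channels  (1B, 1-aligned)
41..45  stride  (4B, 1-aligned)
sizeof = 45, alignof = 1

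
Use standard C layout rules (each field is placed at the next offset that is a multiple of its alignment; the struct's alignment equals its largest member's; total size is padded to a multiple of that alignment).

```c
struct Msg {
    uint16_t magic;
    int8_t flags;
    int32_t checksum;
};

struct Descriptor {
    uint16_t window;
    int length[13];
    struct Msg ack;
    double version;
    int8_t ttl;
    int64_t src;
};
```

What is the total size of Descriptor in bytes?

88 bytes

Msg: 0..2  magic  (2B, 2-aligned); 2..3  flags  (1B, 1-aligned); 3..4  -- padding (1B); 4..8  checksum  (4B, 4-aligned); sizeof = 8, alignof = 4
0..2  window  (2B, 2-aligned)
2..4  -- padding (2B)
4..56  length  (52B, 4-aligned)
56..64  ack  (8B, 4-aligned)
64..72  version  (8B, 8-aligned)
72..73  ttl  (1B, 1-aligned)
73..80  -- padding (7B)
80..88  src  (8B, 8-aligned)
sizeof = 88, alignof = 8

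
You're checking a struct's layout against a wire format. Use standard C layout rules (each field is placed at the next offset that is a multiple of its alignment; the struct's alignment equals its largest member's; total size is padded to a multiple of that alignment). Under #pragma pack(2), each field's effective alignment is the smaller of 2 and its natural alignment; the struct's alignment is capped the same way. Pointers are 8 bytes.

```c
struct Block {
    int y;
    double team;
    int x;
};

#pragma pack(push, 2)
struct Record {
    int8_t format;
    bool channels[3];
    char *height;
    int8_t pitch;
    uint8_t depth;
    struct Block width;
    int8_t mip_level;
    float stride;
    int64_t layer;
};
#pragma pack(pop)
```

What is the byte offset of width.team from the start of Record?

Block: @0: y [4B, align 4] → 4; +4 pad (align 8); @8: team [8B, align 8] → 16; @16: x [4B, align 4] → 20; +4 tail pad (align 8); size 24, align 8
@0: format [1B, align 1] → 1
@1: channels [3B, align 1] → 4
@4: height [8B, align 2] → 12
@12: pitch [1B, align 1] → 13
@13: depth [1B, align 1] → 14
@14: width [24B, align 2] → 38
within Block: team at 8
14 + 8 = 22

22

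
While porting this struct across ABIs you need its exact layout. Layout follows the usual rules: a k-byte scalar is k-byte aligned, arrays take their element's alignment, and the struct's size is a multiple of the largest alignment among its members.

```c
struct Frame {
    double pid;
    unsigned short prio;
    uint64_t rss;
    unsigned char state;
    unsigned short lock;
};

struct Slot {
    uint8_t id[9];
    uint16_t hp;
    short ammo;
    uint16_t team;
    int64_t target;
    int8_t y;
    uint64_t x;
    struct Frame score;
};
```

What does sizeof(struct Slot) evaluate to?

Frame: @0: pid [8B, align 8] → 8; @8: prio [2B, align 2] → 10; +6 pad (align 8); @16: rss [8B, align 8] → 24; @24: state [1B, align 1] → 25; +1 pad (align 2); @26: lock [2B, align 2] → 28; +4 tail pad (align 8); size 32, align 8
@0: id [9B, align 1] → 9
+1 pad (align 2)
@10: hp [2B, align 2] → 12
@12: ammo [2B, align 2] → 14
@14: team [2B, align 2] → 16
@16: target [8B, align 8] → 24
@24: y [1B, align 1] → 25
+7 pad (align 8)
@32: x [8B, align 8] → 40
@40: score [32B, align 8] → 72
size 72, align 8

72 bytes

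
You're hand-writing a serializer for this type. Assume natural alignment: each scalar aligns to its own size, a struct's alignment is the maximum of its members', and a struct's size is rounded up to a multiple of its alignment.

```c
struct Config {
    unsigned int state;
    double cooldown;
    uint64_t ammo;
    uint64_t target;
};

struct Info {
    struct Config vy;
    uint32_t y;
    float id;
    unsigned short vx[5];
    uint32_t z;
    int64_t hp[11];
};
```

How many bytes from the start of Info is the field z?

Config: state at 0 (size 4, align 4) → ends 4; pad 4 to align 8 for cooldown; cooldown at 8 (size 8, align 8) → ends 16; ammo at 16 (size 8, align 8) → ends 24; target at 24 (size 8, align 8) → ends 32; total 32 bytes, alignment 8
vy at 0 (size 32, align 8) → ends 32
y at 32 (size 4, align 4) → ends 36
id at 36 (size 4, align 4) → ends 40
vx at 40 (size 10, align 2) → ends 50
pad 2 to align 4 for z
z at 52 (size 4, align 4) → ends 56

52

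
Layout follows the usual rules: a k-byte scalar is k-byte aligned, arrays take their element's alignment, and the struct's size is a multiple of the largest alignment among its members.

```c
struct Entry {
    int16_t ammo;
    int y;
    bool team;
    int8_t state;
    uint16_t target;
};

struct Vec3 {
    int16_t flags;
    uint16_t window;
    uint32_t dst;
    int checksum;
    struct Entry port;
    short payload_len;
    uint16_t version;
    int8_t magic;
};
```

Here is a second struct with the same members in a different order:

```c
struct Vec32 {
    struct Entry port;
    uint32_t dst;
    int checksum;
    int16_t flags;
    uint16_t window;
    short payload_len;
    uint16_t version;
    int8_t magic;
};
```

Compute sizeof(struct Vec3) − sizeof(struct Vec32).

Entry: ammo at 0 (size 2, align 2) → ends 2; pad 2 to align 4 for y; y at 4 (size 4, align 4) → ends 8; team at 8 (size 1, align 1) → ends 9; state at 9 (size 1, align 1) → ends 10; target at 10 (size 2, align 2) → ends 12; total 12 bytes, alignment 4
flags at 0 (size 2, align 2) → ends 2
window at 2 (size 2, align 2) → ends 4
dst at 4 (size 4, align 4) → ends 8
checksum at 8 (size 4, align 4) → ends 12
port at 12 (size 12, align 4) → ends 24
payload_len at 24 (size 2, align 2) → ends 26
version at 26 (size 2, align 2) → ends 28
magic at 28 (size 1, align 1) → ends 29
tail pad 3 to reach multiple of 4
total 32 bytes, alignment 4
— Vec32 —
port at 0 (size 12, align 4) → ends 12
dst at 12 (size 4, align 4) → ends 16
checksum at 16 (size 4, align 4) → ends 20
flags at 20 (size 2, align 2) → ends 22
window at 22 (size 2, align 2) → ends 24
payload_len at 24 (size 2, align 2) → ends 26
version at 26 (size 2, align 2) → ends 28
magic at 28 (size 1, align 1) → ends 29
tail pad 3 to reach multiple of 4
total 32 bytes, alignment 4
32 − 32 = 0

0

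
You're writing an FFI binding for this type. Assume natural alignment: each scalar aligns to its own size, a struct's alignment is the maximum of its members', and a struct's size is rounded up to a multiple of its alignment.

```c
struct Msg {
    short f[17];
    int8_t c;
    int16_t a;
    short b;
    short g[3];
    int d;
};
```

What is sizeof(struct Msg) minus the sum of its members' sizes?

3

f at 0 (size 34, align 2) → ends 34
c at 34 (size 1, align 1) → ends 35
pad 1 to align 2 for a
a at 36 (size 2, align 2) → ends 38
b at 38 (size 2, align 2) → ends 40
g at 40 (size 6, align 2) → ends 46
pad 2 to align 4 for d
d at 48 (size 4, align 4) → ends 52
total 52 bytes, alignment 4
data bytes 49, size 52 → padding 3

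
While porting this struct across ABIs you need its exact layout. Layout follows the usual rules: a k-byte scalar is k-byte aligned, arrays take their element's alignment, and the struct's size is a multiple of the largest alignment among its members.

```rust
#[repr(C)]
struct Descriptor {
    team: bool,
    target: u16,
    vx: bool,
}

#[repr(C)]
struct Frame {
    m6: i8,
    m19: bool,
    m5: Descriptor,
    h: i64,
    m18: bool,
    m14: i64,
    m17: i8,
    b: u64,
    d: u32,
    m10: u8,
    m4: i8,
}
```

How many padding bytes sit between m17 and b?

7

Descriptor: team at 0 (size 1, align 1) → ends 1; pad 1 to align 2 for target; target at 2 (size 2, align 2) → ends 4; vx at 4 (size 1, align 1) → ends 5; tail pad 1 to reach multiple of 2; total 6 bytes, alignment 2
m6 at 0 (size 1, align 1) → ends 1
m19 at 1 (size 1, align 1) → ends 2
m5 at 2 (size 6, align 2) → ends 8
h at 8 (size 8, align 8) → ends 16
m18 at 16 (size 1, align 1) → ends 17
pad 7 to align 8 for m14
m14 at 24 (size 8, align 8) → ends 32
m17 at 32 (size 1, align 1) → ends 33
pad 7 to align 8 for b
b at 40 (size 8, align 8) → ends 48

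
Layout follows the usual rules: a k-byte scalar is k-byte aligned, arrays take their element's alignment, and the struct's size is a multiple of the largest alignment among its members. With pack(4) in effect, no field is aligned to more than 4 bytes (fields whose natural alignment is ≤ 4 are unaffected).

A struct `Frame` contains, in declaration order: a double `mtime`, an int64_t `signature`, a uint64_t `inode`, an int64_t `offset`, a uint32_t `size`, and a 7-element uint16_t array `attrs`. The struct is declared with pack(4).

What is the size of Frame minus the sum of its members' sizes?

2

@0: mtime [8B, align 4] → 8
@8: signature [8B, align 4] → 16
@16: inode [8B, align 4] → 24
@24: offset [8B, align 4] → 32
@32: size [4B, align 4] → 36
@36: attrs [14B, align 2] → 50
+2 tail pad (align 4)
size 52, align 4
data bytes 50, size 52 → padding 2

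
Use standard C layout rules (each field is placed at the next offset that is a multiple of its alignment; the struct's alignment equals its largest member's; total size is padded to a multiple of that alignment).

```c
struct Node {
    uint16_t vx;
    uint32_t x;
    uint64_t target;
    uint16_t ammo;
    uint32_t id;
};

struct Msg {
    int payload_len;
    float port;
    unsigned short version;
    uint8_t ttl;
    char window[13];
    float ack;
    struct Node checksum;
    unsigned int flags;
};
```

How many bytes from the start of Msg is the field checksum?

32

Node: vx at 0 (size 2, align 2) → ends 2; pad 2 to align 4 for x; x at 4 (size 4, align 4) → ends 8; target at 8 (size 8, align 8) → ends 16; ammo at 16 (size 2, align 2) → ends 18; pad 2 to align 4 for id; id at 20 (size 4, align 4) → ends 24; total 24 bytes, alignment 8
payload_len at 0 (size 4, align 4) → ends 4
port at 4 (size 4, align 4) → ends 8
version at 8 (size 2, align 2) → ends 10
ttl at 10 (size 1, align 1) → ends 11
window at 11 (size 13, align 1) → ends 24
ack at 24 (size 4, align 4) → ends 28
pad 4 to align 8 for checksum
checksum at 32 (size 24, align 8) → ends 56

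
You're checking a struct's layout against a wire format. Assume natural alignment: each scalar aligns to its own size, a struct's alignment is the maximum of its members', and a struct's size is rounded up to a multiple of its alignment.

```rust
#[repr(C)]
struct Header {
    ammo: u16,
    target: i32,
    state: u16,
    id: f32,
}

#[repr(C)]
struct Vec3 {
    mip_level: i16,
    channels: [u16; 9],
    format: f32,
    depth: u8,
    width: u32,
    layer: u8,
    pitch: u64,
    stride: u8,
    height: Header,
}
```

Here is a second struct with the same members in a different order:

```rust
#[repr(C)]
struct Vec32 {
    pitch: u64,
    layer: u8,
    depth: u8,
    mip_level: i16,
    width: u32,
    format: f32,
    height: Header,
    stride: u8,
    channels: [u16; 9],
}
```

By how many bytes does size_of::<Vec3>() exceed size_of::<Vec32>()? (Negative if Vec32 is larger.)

16

Header: 0..2  ammo  (2B, 2-aligned); 2..4  -- padding (2B); 4..8  target  (4B, 4-aligned); 8..10  state  (2B, 2-aligned); 10..12  -- padding (2B); 12..16  id  (4B, 4-aligned); sizeof = 16, alignof = 4
0..2  mip_level  (2B, 2-aligned)
2..20  channels  (18B, 2-aligned)
20..24  format  (4B, 4-aligned)
24..25  depth  (1B, 1-aligned)
25..28  -- padding (3B)
28..32  width  (4B, 4-aligned)
32..33  layer  (1B, 1-aligned)
33..40  -- padding (7B)
40..48  pitch  (8B, 8-aligned)
48..49  stride  (1B, 1-aligned)
49..52  -- padding (3B)
52..68  height  (16B, 4-aligned)
68..72  -- tail padding (4B)
sizeof = 72, alignof = 8
— Vec32 —
0..8  pitch  (8B, 8-aligned)
8..9  layer  (1B, 1-aligned)
9..10  depth  (1B, 1-aligned)
10..12  mip_level  (2B, 2-aligned)
12..16  width  (4B, 4-aligned)
16..20  format  (4B, 4-aligned)
20..36  height  (16B, 4-aligned)
36..37  stride  (1B, 1-aligned)
37..38  -- padding (1B)
38..56  channels  (18B, 2-aligned)
sizeof = 56, alignof = 8
72 − 56 = 16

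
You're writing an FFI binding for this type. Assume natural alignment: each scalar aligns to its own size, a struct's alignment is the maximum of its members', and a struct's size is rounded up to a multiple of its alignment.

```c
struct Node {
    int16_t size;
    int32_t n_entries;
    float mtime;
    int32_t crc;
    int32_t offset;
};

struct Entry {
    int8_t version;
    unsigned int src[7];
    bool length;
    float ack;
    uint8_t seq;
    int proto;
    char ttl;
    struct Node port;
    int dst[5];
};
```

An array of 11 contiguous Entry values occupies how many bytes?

1012

Node: 0..2  size  (2B, 2-aligned); 2..4  -- padding (2B); 4..8  n_entries  (4B, 4-aligned); 8..12  mtime  (4B, 4-aligned); 12..16  crc  (4B, 4-aligned); 16..20  offset  (4B, 4-aligned); sizeof = 20, alignof = 4
0..1  version  (1B, 1-aligned)
1..4  -- padding (3B)
4..32  src  (28B, 4-aligned)
32..33  length  (1B, 1-aligned)
33..36  -- padding (3B)
36..40  ack  (4B, 4-aligned)
40..41  seq  (1B, 1-aligned)
41..44  -- padding (3B)
44..48  proto  (4B, 4-aligned)
48..49  ttl  (1B, 1-aligned)
49..52  -- padding (3B)
52..72  port  (20B, 4-aligned)
72..92  dst  (20B, 4-aligned)
sizeof = 92, alignof = 4
array of 11: 11 × 92 = 1012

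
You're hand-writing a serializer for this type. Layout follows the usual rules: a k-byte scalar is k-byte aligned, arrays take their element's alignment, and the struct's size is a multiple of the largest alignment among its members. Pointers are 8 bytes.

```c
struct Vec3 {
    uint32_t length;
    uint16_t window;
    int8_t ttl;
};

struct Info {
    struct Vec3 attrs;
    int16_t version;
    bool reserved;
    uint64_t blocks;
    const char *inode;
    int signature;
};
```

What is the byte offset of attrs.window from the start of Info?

4

Vec3: length at 0 (size 4, align 4) → ends 4; window at 4 (size 2, align 2) → ends 6; ttl at 6 (size 1, align 1) → ends 7; tail pad 1 to reach multiple of 4; total 8 bytes, alignment 4
attrs at 0 (size 8, align 4) → ends 8
within Vec3: window at 4
0 + 4 = 4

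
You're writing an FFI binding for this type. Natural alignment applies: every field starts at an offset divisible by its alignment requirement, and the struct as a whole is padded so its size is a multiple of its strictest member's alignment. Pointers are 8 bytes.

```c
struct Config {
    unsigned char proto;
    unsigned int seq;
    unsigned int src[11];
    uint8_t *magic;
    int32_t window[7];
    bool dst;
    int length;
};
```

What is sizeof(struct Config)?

104 bytes

@0: proto [1B, align 1] → 1
+3 pad (align 4)
@4: seq [4B, align 4] → 8
@8: src [44B, align 4] → 52
+4 pad (align 8)
@56: magic [8B, align 8] → 64
@64: window [28B, align 4] → 92
@92: dst [1B, align 1] → 93
+3 pad (align 4)
@96: length [4B, align 4] → 100
+4 tail pad (align 8)
size 104, align 8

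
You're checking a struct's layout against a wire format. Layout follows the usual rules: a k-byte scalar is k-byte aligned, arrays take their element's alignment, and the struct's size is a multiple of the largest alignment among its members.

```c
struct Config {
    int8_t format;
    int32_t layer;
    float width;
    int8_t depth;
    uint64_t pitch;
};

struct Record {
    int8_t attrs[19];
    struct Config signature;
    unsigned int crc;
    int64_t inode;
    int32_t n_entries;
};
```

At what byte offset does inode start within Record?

Config: @0: format [1B, align 1] → 1; +3 pad (align 4); @4: layer [4B, align 4] → 8; @8: width [4B, align 4] → 12; @12: depth [1B, align 1] → 13; +3 pad (align 8); @16: pitch [8B, align 8] → 24; size 24, align 8
@0: attrs [19B, align 1] → 19
+5 pad (align 8)
@24: signature [24B, align 8] → 48
@48: crc [4B, align 4] → 52
+4 pad (align 8)
@56: inode [8B, align 8] → 64

56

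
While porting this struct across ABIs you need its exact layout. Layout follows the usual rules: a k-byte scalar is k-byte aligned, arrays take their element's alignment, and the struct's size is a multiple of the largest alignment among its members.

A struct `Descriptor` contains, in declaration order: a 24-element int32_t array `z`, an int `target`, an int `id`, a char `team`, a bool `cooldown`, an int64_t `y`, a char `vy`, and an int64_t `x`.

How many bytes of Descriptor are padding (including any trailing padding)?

13

z at 0 (size 96, align 4) → ends 96
target at 96 (size 4, align 4) → ends 100
id at 100 (size 4, align 4) → ends 104
team at 104 (size 1, align 1) → ends 105
cooldown at 105 (size 1, align 1) → ends 106
pad 6 to align 8 for y
y at 112 (size 8, align 8) → ends 120
vy at 120 (size 1, align 1) → ends 121
pad 7 to align 8 for x
x at 128 (size 8, align 8) → ends 136
total 136 bytes, alignment 8
data bytes 123, size 136 → padding 13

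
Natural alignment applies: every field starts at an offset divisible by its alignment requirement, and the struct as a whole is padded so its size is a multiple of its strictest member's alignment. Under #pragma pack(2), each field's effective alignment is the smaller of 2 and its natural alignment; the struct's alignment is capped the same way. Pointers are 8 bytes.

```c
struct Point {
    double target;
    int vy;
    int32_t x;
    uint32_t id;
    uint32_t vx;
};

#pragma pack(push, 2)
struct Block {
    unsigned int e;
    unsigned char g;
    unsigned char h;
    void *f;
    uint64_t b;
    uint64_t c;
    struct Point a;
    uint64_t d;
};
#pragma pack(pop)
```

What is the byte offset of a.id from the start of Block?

Point: 0..8  target  (8B, 8-aligned); 8..12  vy  (4B, 4-aligned); 12..16  x  (4B, 4-aligned); 16..20  id  (4B, 4-aligned); 20..24  vx  (4B, 4-aligned); sizeof = 24, alignof = 8
0..4  e  (4B, 2-aligned)
4..5  g  (1B, 1-aligned)
5..6  h  (1B, 1-aligned)
6..14  f  (8B, 2-aligned)
14..22  b  (8B, 2-aligned)
22..30  c  (8B, 2-aligned)
30..54  a  (24B, 2-aligned)
within Point: id at 16
30 + 16 = 46

46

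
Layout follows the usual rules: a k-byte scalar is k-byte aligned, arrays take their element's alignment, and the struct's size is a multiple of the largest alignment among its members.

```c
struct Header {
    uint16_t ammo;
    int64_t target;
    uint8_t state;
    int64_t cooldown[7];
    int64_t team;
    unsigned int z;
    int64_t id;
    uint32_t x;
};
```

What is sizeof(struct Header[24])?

2688

@0: ammo [2B, align 2] → 2
+6 pad (align 8)
@8: target [8B, align 8] → 16
@16: state [1B, align 1] → 17
+7 pad (align 8)
@24: cooldown [56B, align 8] → 80
@80: team [8B, align 8] → 88
@88: z [4B, align 4] → 92
+4 pad (align 8)
@96: id [8B, align 8] → 104
@104: x [4B, align 4] → 108
+4 tail pad (align 8)
size 112, align 8
array of 24: 24 × 112 = 2688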